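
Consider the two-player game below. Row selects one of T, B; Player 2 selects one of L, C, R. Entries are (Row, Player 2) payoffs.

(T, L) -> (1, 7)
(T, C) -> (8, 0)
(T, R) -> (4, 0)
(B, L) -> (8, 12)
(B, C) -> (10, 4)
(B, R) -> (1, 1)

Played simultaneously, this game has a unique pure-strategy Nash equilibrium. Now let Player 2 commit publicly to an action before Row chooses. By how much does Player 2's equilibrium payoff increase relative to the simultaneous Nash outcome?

Work backward from Row's decision.
- L: Row compares 1, 8 and picks B; Player 2 would get 12.
- C: Row compares 8, 10 and picks B; Player 2 would get 4.
- R: Row compares 4, 1 and picks T; Player 2 would get 0.
Among 12, 4, 0, the best is 12 at L. Subgame-perfect outcome: (B, L) with payoffs (8, 12).
Under simultaneous play:
Row's best replies: L→B; C→B; R→T.
Player 2's best replies: T→L; B→L.
Only (B, L) has each player best-responding; Nash payoffs (8, 12).
Player 2's commitment gain: 12 − 12 = 0.

0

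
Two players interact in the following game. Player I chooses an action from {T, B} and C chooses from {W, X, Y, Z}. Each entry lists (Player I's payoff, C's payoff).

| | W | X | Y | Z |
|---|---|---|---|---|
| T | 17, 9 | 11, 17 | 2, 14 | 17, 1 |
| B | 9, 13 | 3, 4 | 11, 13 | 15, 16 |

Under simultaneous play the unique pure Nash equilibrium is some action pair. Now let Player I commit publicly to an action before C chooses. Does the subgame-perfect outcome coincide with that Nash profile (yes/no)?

Work backward from C's decision.
- T: C compares 9, 17, 14, 1 and picks X; Player I would get 11.
- B: C compares 13, 4, 13, 16 and picks Z; Player I would get 15.
Player I's induced payoffs are 11, 15, so Player I commits to B. Subgame-perfect outcome: (B, Z) with payoffs (15, 16).
Under simultaneous play:
Player I's best replies: W→T; X→T; Y→B; Z→T.
C's best replies: T→X; B→Z.
Only (T, X) has each player best-responding; Nash payoffs (11, 17).
Sequential outcome (B, Z) differs from the Nash profile (T, X).

no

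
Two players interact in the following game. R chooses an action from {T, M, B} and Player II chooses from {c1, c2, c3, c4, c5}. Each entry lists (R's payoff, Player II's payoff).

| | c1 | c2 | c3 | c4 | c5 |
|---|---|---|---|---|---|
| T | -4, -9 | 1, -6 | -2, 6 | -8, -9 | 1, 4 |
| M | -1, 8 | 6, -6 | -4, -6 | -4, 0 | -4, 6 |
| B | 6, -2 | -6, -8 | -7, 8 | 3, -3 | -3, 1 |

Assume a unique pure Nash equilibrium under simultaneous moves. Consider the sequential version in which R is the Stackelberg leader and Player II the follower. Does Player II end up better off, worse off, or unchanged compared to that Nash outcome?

Player II best-responds to each possible R move:
- T: BR = c3, leader payoff -2.
- M: BR = c1, leader payoff -1.
- B: BR = c3, leader payoff -7.
Among -2, -1, -7, the best is -1 at M. Subgame-perfect outcome: (M, c1) with payoffs (-1, 8).
For the simultaneous game, intersect best replies.
R's best replies: c1→B; c2→M; c3→T; c4→B; c5→T.
Player II's best replies: T→c3; M→c1; B→c3.
The unique mutual best reply is (T, c3), giving (-2, 6).
Player II earns 8 sequentially versus 6 at the Nash outcome: better off.

better off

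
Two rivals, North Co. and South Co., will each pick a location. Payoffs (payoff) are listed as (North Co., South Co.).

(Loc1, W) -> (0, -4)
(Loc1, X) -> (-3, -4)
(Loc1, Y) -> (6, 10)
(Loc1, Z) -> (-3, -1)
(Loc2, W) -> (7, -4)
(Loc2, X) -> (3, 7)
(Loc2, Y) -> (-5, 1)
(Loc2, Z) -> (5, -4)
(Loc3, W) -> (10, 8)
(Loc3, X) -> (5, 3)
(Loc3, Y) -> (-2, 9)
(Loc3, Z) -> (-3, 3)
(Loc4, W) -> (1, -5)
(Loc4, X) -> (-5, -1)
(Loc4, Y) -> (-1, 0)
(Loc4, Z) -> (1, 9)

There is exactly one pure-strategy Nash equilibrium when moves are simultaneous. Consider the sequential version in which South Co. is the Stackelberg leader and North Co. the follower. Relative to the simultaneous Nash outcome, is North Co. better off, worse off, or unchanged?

unchanged

Backward induction with South Co. moving first.
- W: North Co. compares 0, 7, 10, 1 and picks Loc3; South Co. would get 8.
- X: North Co. compares -3, 3, 5, -5 and picks Loc3; South Co. would get 3.
- Y: North Co. compares 6, -5, -2, -1 and picks Loc1; South Co. would get 10.
- Z: North Co. compares -3, 5, -3, 1 and picks Loc2; South Co. would get -4.
South Co.'s induced payoffs are 8, 3, 10, -4, so South Co. commits to Y. Subgame-perfect outcome: (Loc1, Y) with payoffs (6, 10).
Now find the simultaneous Nash equilibrium.
North Co.'s best replies: W→Loc3; X→Loc3; Y→Loc1; Z→Loc2.
South Co.'s best replies: Loc1→Y; Loc2→X; Loc3→Y; Loc4→Z.
Only (Loc1, Y) has each player best-responding; Nash payoffs (6, 10).
North Co. earns 6 sequentially versus 6 at the Nash outcome: unchanged.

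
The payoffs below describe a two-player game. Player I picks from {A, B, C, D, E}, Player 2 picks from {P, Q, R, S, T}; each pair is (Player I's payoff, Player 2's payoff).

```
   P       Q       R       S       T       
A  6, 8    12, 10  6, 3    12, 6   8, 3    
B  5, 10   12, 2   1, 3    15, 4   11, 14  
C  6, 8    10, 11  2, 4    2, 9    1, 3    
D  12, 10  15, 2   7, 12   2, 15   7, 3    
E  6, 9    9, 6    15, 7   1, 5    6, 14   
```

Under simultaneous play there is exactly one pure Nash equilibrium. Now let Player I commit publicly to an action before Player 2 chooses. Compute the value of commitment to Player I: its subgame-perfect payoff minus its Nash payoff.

1

Solve by backward induction (Player I leads).
- A: BR = Q, leader payoff 12.
- B: BR = T, leader payoff 11.
- C: BR = Q, leader payoff 10.
- D: BR = S, leader payoff 2.
- E: BR = T, leader payoff 6.
Maximizing over 12, 11, 10, 2, 6, Player I chooses A. Subgame-perfect outcome: (A, Q) with payoffs (12, 10).
For the simultaneous game, intersect best replies.
Player I's best replies: P→D; Q→D; R→E; S→B; T→B.
Player 2's best replies: A→Q; B→T; C→Q; D→S; E→T.
Only (B, T) has each player best-responding; Nash payoffs (11, 14).
Player I's commitment gain: 12 − 11 = 1.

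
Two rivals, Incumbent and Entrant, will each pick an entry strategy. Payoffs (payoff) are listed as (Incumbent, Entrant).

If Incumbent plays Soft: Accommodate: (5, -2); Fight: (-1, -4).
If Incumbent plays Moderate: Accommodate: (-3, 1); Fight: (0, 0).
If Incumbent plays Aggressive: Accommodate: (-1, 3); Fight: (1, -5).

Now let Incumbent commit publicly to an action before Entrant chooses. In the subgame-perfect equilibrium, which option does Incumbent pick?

Soft

Solve by backward induction (Incumbent leads).
- Soft: Entrant compares -2, -4 and picks Accommodate; Incumbent would get 5.
- Moderate: Entrant compares 1, 0 and picks Accommodate; Incumbent would get -3.
- Aggressive: Entrant compares 3, -5 and picks Accommodate; Incumbent would get -1.
Among 5, -3, -1, the best is 5 at Soft. Subgame-perfect outcome: (Soft, Accommodate) with payoffs (5, -2).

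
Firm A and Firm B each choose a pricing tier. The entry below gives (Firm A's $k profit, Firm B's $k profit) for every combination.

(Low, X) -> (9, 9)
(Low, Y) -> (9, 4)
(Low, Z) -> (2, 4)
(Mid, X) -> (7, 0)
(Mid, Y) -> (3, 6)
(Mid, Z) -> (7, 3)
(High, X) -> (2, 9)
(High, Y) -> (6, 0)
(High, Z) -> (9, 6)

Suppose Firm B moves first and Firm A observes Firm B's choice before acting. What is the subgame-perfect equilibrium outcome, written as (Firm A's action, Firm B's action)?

(Low, X)

Solve by backward induction (Firm B leads).
- X: BR = Low, leader payoff 9.
- Y: BR = Low, leader payoff 4.
- Z: BR = High, leader payoff 6.
Maximizing over 9, 4, 6, Firm B chooses X. Subgame-perfect outcome: (Low, X) with payoffs (9, 9).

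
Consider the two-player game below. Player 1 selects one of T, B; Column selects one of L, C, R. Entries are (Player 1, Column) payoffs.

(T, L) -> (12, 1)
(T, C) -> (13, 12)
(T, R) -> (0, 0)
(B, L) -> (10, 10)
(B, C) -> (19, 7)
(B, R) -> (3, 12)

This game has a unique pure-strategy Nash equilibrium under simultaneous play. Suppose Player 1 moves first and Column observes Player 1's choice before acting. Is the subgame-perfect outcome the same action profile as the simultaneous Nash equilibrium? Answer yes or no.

no

Backward induction with Player 1 moving first.
- T: BR = C, leader payoff 13.
- B: BR = R, leader payoff 3.
Player 1's induced payoffs are 13, 3, so Player 1 commits to T. Subgame-perfect outcome: (T, C) with payoffs (13, 12).
For the simultaneous game, intersect best replies.
Player 1's best replies: L→T; C→B; R→B.
Column's best replies: T→C; B→R.
Only (B, R) has each player best-responding; Nash payoffs (3, 12).
Sequential outcome (T, C) differs from the Nash profile (B, R).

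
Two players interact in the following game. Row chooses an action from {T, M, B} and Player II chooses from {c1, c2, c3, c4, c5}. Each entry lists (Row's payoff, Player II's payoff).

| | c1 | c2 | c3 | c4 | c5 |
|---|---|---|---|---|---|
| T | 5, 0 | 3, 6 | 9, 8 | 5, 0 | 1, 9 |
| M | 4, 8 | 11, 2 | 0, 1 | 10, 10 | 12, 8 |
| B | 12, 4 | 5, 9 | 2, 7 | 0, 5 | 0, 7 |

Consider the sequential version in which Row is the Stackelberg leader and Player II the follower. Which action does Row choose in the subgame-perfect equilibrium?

M

Player II best-responds to each possible Row move:
- T → Player II plays c5 (best of 0, 6, 8, 0, 9); Row gets 1.
- M → Player II plays c4 (best of 8, 2, 1, 10, 8); Row gets 10.
- B → Player II plays c2 (best of 4, 9, 7, 5, 7); Row gets 5.
Among 1, 10, 5, the best is 10 at M. Subgame-perfect outcome: (M, c4) with payoffs (10, 10).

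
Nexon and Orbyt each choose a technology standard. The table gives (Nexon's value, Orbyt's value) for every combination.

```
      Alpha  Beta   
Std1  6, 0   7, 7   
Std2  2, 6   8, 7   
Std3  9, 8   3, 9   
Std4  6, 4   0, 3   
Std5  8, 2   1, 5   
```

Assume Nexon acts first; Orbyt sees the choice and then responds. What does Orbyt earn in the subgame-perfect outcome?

Orbyt best-responds to each possible Nexon move:
- Std1: BR = Beta, leader payoff 7.
- Std2: BR = Beta, leader payoff 8.
- Std3: BR = Beta, leader payoff 3.
- Std4: BR = Alpha, leader payoff 6.
- Std5: BR = Beta, leader payoff 1.
Nexon's induced payoffs are 7, 8, 3, 6, 1, so Nexon commits to Std2. Subgame-perfect outcome: (Std2, Beta) with payoffs (8, 7).

7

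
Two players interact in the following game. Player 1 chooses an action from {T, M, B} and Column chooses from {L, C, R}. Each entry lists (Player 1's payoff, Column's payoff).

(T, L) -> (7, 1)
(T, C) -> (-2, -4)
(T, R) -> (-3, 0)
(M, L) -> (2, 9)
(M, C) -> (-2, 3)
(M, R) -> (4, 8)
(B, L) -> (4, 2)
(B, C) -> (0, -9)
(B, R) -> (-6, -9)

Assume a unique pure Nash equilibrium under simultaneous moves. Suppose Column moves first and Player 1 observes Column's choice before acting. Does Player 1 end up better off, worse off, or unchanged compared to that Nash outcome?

worse off

Backward induction with Column moving first.
- L → Player 1 plays T (best of 7, 2, 4); Column gets 1.
- C → Player 1 plays B (best of -2, -2, 0); Column gets -9.
- R → Player 1 plays M (best of -3, 4, -6); Column gets 8.
Among 1, -9, 8, the best is 8 at R. Subgame-perfect outcome: (M, R) with payoffs (4, 8).
Now find the simultaneous Nash equilibrium.
Player 1's best replies: L→T; C→B; R→M.
Column's best replies: T→L; M→L; B→L.
Only (T, L) has each player best-responding; Nash payoffs (7, 1).
Player 1 earns 4 sequentially versus 7 at the Nash outcome: worse off.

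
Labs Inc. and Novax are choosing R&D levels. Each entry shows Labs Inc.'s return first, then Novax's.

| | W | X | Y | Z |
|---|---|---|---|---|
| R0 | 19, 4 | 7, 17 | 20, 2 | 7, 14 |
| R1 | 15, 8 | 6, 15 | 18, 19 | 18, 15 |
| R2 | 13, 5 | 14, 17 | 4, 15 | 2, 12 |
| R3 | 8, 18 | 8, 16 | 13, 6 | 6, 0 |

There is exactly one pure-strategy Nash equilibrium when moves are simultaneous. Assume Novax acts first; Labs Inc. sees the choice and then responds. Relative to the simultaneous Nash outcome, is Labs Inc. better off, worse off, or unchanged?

Work backward from Labs Inc.'s decision.
- W → Labs Inc. plays R0 (best of 19, 15, 13, 8); Novax gets 4.
- X → Labs Inc. plays R2 (best of 7, 6, 14, 8); Novax gets 17.
- Y → Labs Inc. plays R0 (best of 20, 18, 4, 13); Novax gets 2.
- Z → Labs Inc. plays R1 (best of 7, 18, 2, 6); Novax gets 15.
Among 4, 17, 2, 15, the best is 17 at X. Subgame-perfect outcome: (R2, X) with payoffs (14, 17).
Now find the simultaneous Nash equilibrium.
Labs Inc.'s best replies: W→R0; X→R2; Y→R0; Z→R1.
Novax's best replies: R0→X; R1→Y; R2→X; R3→W.
The unique mutual best reply is (R2, X), giving (14, 17).
Labs Inc. earns 14 sequentially versus 14 at the Nash outcome: unchanged.

unchanged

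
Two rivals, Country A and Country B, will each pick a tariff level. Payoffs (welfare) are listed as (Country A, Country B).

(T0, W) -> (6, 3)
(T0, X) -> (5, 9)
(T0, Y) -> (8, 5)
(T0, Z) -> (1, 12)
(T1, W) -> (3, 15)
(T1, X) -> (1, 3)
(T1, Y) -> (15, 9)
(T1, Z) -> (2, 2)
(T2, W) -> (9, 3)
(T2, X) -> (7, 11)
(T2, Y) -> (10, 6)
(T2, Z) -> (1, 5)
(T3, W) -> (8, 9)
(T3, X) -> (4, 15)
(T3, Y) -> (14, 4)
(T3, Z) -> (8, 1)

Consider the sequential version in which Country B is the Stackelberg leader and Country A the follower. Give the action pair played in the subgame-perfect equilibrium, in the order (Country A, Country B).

(T2, X)

Country A best-responds to each possible Country B move:
- W: BR = T2, leader payoff 3.
- X: BR = T2, leader payoff 11.
- Y: BR = T1, leader payoff 9.
- Z: BR = T3, leader payoff 1.
Country B's induced payoffs are 3, 11, 9, 1, so Country B commits to X. Subgame-perfect outcome: (T2, X) with payoffs (7, 11).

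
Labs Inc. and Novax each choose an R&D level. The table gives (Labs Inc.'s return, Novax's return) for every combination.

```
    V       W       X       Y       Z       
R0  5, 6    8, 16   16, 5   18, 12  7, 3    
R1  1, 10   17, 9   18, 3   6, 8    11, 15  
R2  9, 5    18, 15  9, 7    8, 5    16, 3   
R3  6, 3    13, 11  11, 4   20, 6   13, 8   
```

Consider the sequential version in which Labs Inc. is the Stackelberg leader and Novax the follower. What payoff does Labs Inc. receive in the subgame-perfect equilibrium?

18

Novax best-responds to each possible Labs Inc. move:
- R0: BR = W, leader payoff 8.
- R1: BR = Z, leader payoff 11.
- R2: BR = W, leader payoff 18.
- R3: BR = W, leader payoff 13.
Maximizing over 8, 11, 18, 13, Labs Inc. chooses R2. Subgame-perfect outcome: (R2, W) with payoffs (18, 15).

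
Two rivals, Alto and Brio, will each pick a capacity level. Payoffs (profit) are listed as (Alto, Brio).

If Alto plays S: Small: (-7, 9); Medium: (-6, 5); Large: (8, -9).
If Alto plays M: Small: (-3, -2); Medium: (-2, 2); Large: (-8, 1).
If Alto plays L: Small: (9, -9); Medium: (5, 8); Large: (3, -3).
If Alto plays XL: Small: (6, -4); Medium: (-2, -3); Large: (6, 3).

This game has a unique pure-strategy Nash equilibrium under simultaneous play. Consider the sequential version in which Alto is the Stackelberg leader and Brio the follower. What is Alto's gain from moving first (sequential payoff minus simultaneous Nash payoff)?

Brio best-responds to each possible Alto move:
- S: Brio compares 9, 5, -9 and picks Small; Alto would get -7.
- M: Brio compares -2, 2, 1 and picks Medium; Alto would get -2.
- L: Brio compares -9, 8, -3 and picks Medium; Alto would get 5.
- XL: Brio compares -4, -3, 3 and picks Large; Alto would get 6.
Alto's induced payoffs are -7, -2, 5, 6, so Alto commits to XL. Subgame-perfect outcome: (XL, Large) with payoffs (6, 3).
Now find the simultaneous Nash equilibrium.
Alto's best replies: Small→L; Medium→L; Large→S.
Brio's best replies: S→Small; M→Medium; L→Medium; XL→Large.
Only (L, Medium) has each player best-responding; Nash payoffs (5, 8).
Alto's commitment gain: 6 − 5 = 1.

1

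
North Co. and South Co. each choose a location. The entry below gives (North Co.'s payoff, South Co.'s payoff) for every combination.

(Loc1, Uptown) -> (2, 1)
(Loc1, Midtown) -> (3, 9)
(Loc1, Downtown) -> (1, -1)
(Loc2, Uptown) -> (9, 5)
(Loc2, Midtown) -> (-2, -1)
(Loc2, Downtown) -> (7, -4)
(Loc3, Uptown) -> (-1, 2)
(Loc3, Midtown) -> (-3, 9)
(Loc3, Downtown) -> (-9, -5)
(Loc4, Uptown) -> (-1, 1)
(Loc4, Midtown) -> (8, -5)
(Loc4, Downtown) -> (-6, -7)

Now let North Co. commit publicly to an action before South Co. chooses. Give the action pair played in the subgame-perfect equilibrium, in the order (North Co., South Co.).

(Loc2, Uptown)

South Co. best-responds to each possible North Co. move:
- Loc1: BR = Midtown, leader payoff 3.
- Loc2: BR = Uptown, leader payoff 9.
- Loc3: BR = Midtown, leader payoff -3.
- Loc4: BR = Uptown, leader payoff -1.
Among 3, 9, -3, -1, the best is 9 at Loc2. Subgame-perfect outcome: (Loc2, Uptown) with payoffs (9, 5).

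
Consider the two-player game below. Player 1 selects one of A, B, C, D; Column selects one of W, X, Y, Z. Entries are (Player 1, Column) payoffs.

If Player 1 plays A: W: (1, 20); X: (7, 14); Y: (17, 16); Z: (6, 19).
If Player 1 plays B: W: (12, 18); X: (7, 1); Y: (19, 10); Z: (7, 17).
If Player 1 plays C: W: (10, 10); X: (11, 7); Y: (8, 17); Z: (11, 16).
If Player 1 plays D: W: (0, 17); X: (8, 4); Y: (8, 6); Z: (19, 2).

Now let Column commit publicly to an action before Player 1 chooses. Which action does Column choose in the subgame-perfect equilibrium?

W

Backward induction with Column moving first.
- W → Player 1 plays B (best of 1, 12, 10, 0); Column gets 18.
- X → Player 1 plays C (best of 7, 7, 11, 8); Column gets 7.
- Y → Player 1 plays B (best of 17, 19, 8, 8); Column gets 10.
- Z → Player 1 plays D (best of 6, 7, 11, 19); Column gets 2.
Maximizing over 18, 7, 10, 2, Column chooses W. Subgame-perfect outcome: (B, W) with payoffs (12, 18).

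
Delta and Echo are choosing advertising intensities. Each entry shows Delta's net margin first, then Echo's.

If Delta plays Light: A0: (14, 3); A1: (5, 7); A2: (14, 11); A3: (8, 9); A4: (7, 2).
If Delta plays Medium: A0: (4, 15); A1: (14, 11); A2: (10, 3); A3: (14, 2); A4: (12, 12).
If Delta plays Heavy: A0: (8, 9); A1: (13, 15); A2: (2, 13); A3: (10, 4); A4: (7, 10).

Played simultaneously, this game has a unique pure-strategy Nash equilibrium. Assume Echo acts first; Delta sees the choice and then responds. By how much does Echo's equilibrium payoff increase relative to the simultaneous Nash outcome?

1

Work backward from Delta's decision.
- A0: BR = Light, leader payoff 3.
- A1: BR = Medium, leader payoff 11.
- A2: BR = Light, leader payoff 11.
- A3: BR = Medium, leader payoff 2.
- A4: BR = Medium, leader payoff 12.
Maximizing over 3, 11, 11, 2, 12, Echo chooses A4. Subgame-perfect outcome: (Medium, A4) with payoffs (12, 12).
Under simultaneous play:
Delta's best replies: A0→Light; A1→Medium; A2→Light; A3→Medium; A4→Medium.
Echo's best replies: Light→A2; Medium→A0; Heavy→A1.
The unique mutual best reply is (Light, A2), giving (14, 11).
Echo's commitment gain: 12 − 11 = 1.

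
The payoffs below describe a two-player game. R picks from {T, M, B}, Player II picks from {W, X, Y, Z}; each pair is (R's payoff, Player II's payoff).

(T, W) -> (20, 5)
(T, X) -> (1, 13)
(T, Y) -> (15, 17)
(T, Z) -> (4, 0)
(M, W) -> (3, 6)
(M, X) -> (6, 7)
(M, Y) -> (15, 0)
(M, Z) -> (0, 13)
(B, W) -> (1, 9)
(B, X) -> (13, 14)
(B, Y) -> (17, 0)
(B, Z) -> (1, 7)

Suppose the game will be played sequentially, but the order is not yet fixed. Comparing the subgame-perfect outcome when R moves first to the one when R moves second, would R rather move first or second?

first

If R leads: Player II's best replies are T→Y, M→Z, B→X; R's induced payoffs 15, 0, 13; outcome (T, Y), payoffs (15, 17).
If Player II leads: R's best replies are W→T, X→B, Y→B, Z→T; Player II's induced payoffs 5, 14, 0, 0; outcome (B, X), payoffs (13, 14).
R gets 15 moving first and 13 moving second, so R prefers to move first.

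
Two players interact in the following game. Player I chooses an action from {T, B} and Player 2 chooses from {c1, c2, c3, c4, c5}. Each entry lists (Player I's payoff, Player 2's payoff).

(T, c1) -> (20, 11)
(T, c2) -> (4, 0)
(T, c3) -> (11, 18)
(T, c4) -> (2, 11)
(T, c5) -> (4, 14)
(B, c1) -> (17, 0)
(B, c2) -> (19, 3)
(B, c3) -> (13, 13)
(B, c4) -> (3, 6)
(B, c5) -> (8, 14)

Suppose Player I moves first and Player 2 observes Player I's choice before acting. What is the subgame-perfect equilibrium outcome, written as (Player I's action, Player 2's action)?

Backward induction with Player I moving first.
- T → Player 2 plays c3 (best of 11, 0, 18, 11, 14); Player I gets 11.
- B → Player 2 plays c5 (best of 0, 3, 13, 6, 14); Player I gets 8.
Player I's induced payoffs are 11, 8, so Player I commits to T. Subgame-perfect outcome: (T, c3) with payoffs (11, 18).

(T, c3)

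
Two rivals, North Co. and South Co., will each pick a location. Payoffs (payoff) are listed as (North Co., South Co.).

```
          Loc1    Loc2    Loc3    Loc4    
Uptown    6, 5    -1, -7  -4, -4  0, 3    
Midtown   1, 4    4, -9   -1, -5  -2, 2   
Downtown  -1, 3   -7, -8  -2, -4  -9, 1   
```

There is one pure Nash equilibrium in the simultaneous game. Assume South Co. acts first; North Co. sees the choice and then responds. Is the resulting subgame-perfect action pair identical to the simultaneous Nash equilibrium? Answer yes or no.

yes

Backward induction with South Co. moving first.
- Loc1: North Co. compares 6, 1, -1 and picks Uptown; South Co. would get 5.
- Loc2: North Co. compares -1, 4, -7 and picks Midtown; South Co. would get -9.
- Loc3: North Co. compares -4, -1, -2 and picks Midtown; South Co. would get -5.
- Loc4: North Co. compares 0, -2, -9 and picks Uptown; South Co. would get 3.
South Co.'s induced payoffs are 5, -9, -5, 3, so South Co. commits to Loc1. Subgame-perfect outcome: (Uptown, Loc1) with payoffs (6, 5).
Now find the simultaneous Nash equilibrium.
North Co.'s best replies: Loc1→Uptown; Loc2→Midtown; Loc3→Midtown; Loc4→Uptown.
South Co.'s best replies: Uptown→Loc1; Midtown→Loc1; Downtown→Loc1.
Only (Uptown, Loc1) has each player best-responding; Nash payoffs (6, 5).
Sequential outcome (Uptown, Loc1) coincides with the Nash profile (Uptown, Loc1).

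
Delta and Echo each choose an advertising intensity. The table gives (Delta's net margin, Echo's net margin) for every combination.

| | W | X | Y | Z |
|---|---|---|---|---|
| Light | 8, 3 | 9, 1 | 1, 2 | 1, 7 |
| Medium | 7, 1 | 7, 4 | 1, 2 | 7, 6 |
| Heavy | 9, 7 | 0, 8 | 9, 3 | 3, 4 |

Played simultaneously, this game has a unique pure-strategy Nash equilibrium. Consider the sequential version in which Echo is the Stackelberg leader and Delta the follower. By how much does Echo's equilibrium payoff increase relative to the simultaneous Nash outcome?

Backward induction with Echo moving first.
- W → Delta plays Heavy (best of 8, 7, 9); Echo gets 7.
- X → Delta plays Light (best of 9, 7, 0); Echo gets 1.
- Y → Delta plays Heavy (best of 1, 1, 9); Echo gets 3.
- Z → Delta plays Medium (best of 1, 7, 3); Echo gets 6.
Among 7, 1, 3, 6, the best is 7 at W. Subgame-perfect outcome: (Heavy, W) with payoffs (9, 7).
For the simultaneous game, intersect best replies.
Delta's best replies: W→Heavy; X→Light; Y→Heavy; Z→Medium.
Echo's best replies: Light→Z; Medium→Z; Heavy→X.
Only (Medium, Z) has each player best-responding; Nash payoffs (7, 6).
Echo's commitment gain: 7 − 6 = 1.

1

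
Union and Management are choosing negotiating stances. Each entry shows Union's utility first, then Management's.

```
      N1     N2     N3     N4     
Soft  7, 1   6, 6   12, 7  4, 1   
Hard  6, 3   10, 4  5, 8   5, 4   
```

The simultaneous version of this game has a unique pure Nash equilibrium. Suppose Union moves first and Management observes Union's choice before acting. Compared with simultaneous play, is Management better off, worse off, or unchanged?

Management best-responds to each possible Union move:
- Soft: Management compares 1, 6, 7, 1 and picks N3; Union would get 12.
- Hard: Management compares 3, 4, 8, 4 and picks N3; Union would get 5.
Among 12, 5, the best is 12 at Soft. Subgame-perfect outcome: (Soft, N3) with payoffs (12, 7).
Now find the simultaneous Nash equilibrium.
Union's best replies: N1→Soft; N2→Hard; N3→Soft; N4→Hard.
Management's best replies: Soft→N3; Hard→N3.
The unique mutual best reply is (Soft, N3), giving (12, 7).
Management earns 7 sequentially versus 7 at the Nash outcome: unchanged.

unchanged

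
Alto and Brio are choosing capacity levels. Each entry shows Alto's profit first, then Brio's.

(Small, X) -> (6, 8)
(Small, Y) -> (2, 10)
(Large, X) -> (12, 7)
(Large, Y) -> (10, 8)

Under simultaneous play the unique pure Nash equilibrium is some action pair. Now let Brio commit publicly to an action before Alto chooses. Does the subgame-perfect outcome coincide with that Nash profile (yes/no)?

Backward induction with Brio moving first.
- X → Alto plays Large (best of 6, 12); Brio gets 7.
- Y → Alto plays Large (best of 2, 10); Brio gets 8.
Brio's induced payoffs are 7, 8, so Brio commits to Y. Subgame-perfect outcome: (Large, Y) with payoffs (10, 8).
Under simultaneous play:
Alto's best replies: X→Large; Y→Large.
Brio's best replies: Small→Y; Large→Y.
Only (Large, Y) has each player best-responding; Nash payoffs (10, 8).
Sequential outcome (Large, Y) coincides with the Nash profile (Large, Y).

yes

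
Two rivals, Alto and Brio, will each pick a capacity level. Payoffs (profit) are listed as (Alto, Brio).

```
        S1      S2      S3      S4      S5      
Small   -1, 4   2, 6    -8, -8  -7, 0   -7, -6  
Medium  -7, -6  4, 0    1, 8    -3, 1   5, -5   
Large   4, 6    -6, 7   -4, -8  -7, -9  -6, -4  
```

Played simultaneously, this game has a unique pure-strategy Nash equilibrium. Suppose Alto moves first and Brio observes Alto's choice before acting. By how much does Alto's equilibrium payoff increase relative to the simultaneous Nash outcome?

Brio best-responds to each possible Alto move:
- Small: Brio compares 4, 6, -8, 0, -6 and picks S2; Alto would get 2.
- Medium: Brio compares -6, 0, 8, 1, -5 and picks S3; Alto would get 1.
- Large: Brio compares 6, 7, -8, -9, -4 and picks S2; Alto would get -6.
Among 2, 1, -6, the best is 2 at Small. Subgame-perfect outcome: (Small, S2) with payoffs (2, 6).
Now find the simultaneous Nash equilibrium.
Alto's best replies: S1→Large; S2→Medium; S3→Medium; S4→Medium; S5→Medium.
Brio's best replies: Small→S2; Medium→S3; Large→S2.
Only (Medium, S3) has each player best-responding; Nash payoffs (1, 8).
Alto's commitment gain: 2 − 1 = 1.

1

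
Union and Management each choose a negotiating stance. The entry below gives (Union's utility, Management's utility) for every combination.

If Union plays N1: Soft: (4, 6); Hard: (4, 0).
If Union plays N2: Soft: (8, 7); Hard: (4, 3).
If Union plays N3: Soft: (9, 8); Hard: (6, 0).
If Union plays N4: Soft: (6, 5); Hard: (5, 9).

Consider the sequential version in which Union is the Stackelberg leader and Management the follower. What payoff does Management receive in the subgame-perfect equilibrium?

Management best-responds to each possible Union move:
- N1: Management compares 6, 0 and picks Soft; Union would get 4.
- N2: Management compares 7, 3 and picks Soft; Union would get 8.
- N3: Management compares 8, 0 and picks Soft; Union would get 9.
- N4: Management compares 5, 9 and picks Hard; Union would get 5.
Among 4, 8, 9, 5, the best is 9 at N3. Subgame-perfect outcome: (N3, Soft) with payoffs (9, 8).

8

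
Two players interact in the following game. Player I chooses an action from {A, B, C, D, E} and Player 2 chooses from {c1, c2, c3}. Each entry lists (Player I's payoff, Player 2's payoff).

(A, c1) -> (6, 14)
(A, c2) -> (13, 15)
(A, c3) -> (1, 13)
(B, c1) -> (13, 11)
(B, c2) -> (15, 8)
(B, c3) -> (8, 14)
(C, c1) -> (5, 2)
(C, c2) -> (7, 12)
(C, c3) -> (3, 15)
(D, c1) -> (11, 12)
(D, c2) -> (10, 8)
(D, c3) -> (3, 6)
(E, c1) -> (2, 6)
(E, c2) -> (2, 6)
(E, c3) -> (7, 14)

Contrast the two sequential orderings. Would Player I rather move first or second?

first

If Player I leads: Player 2's best replies are A→c2, B→c3, C→c3, D→c1, E→c3; Player I's induced payoffs 13, 8, 3, 11, 7; outcome (A, c2), payoffs (13, 15).
If Player 2 leads: Player I's best replies are c1→B, c2→B, c3→B; Player 2's induced payoffs 11, 8, 14; outcome (B, c3), payoffs (8, 14).
Player I gets 13 moving first and 8 moving second, so Player I prefers to move first.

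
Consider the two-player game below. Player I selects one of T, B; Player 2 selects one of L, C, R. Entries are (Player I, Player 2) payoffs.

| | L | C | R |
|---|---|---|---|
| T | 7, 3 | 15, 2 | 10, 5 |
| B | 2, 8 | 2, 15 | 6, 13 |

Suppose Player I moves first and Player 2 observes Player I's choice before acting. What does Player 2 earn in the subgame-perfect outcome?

Solve by backward induction (Player I leads).
- T: Player 2 compares 3, 2, 5 and picks R; Player I would get 10.
- B: Player 2 compares 8, 15, 13 and picks C; Player I would get 2.
Player I's induced payoffs are 10, 2, so Player I commits to T. Subgame-perfect outcome: (T, R) with payoffs (10, 5).

5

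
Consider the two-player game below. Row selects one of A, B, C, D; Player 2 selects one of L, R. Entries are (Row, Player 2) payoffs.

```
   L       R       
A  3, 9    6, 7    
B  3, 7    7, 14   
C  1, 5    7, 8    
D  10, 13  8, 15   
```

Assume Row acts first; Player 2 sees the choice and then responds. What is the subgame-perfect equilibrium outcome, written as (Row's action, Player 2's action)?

(D, R)

Player 2 best-responds to each possible Row move:
- A: BR = L, leader payoff 3.
- B: BR = R, leader payoff 7.
- C: BR = R, leader payoff 7.
- D: BR = R, leader payoff 8.
Maximizing over 3, 7, 7, 8, Row chooses D. Subgame-perfect outcome: (D, R) with payoffs (8, 15).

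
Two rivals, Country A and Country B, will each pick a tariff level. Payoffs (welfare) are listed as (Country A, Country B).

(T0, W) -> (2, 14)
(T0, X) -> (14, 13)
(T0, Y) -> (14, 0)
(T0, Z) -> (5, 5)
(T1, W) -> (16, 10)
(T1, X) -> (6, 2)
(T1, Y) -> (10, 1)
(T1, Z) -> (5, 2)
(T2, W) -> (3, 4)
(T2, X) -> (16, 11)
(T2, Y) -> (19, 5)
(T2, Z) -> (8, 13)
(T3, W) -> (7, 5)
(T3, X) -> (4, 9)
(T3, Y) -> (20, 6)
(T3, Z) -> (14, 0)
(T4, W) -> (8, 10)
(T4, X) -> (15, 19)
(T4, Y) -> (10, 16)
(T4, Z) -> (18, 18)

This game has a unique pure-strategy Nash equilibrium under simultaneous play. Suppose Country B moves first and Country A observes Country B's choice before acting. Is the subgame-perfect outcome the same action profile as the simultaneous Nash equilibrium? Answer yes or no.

Backward induction with Country B moving first.
- W: Country A compares 2, 16, 3, 7, 8 and picks T1; Country B would get 10.
- X: Country A compares 14, 6, 16, 4, 15 and picks T2; Country B would get 11.
- Y: Country A compares 14, 10, 19, 20, 10 and picks T3; Country B would get 6.
- Z: Country A compares 5, 5, 8, 14, 18 and picks T4; Country B would get 18.
Maximizing over 10, 11, 6, 18, Country B chooses Z. Subgame-perfect outcome: (T4, Z) with payoffs (18, 18).
Under simultaneous play:
Country A's best replies: W→T1; X→T2; Y→T3; Z→T4.
Country B's best replies: T0→W; T1→W; T2→Z; T3→X; T4→X.
Only (T1, W) has each player best-responding; Nash payoffs (16, 10).
Sequential outcome (T4, Z) differs from the Nash profile (T1, W).

no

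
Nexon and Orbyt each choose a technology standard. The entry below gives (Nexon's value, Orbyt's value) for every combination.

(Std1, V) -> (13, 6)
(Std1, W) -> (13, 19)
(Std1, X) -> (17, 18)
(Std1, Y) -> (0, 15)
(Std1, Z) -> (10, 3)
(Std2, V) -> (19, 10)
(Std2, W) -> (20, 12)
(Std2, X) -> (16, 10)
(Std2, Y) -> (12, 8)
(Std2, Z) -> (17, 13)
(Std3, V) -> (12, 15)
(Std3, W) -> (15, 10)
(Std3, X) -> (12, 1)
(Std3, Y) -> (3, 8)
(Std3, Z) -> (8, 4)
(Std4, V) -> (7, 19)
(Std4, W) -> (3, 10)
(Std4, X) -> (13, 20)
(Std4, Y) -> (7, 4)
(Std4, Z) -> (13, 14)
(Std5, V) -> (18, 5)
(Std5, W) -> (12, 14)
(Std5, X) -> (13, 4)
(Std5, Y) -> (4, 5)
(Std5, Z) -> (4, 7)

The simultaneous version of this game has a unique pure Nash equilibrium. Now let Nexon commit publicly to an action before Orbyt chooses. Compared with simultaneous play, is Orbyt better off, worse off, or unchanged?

unchanged

Work backward from Orbyt's decision.
- Std1: Orbyt compares 6, 19, 18, 15, 3 and picks W; Nexon would get 13.
- Std2: Orbyt compares 10, 12, 10, 8, 13 and picks Z; Nexon would get 17.
- Std3: Orbyt compares 15, 10, 1, 8, 4 and picks V; Nexon would get 12.
- Std4: Orbyt compares 19, 10, 20, 4, 14 and picks X; Nexon would get 13.
- Std5: Orbyt compares 5, 14, 4, 5, 7 and picks W; Nexon would get 12.
Maximizing over 13, 17, 12, 13, 12, Nexon chooses Std2. Subgame-perfect outcome: (Std2, Z) with payoffs (17, 13).
For the simultaneous game, intersect best replies.
Nexon's best replies: V→Std2; W→Std2; X→Std1; Y→Std2; Z→Std2.
Orbyt's best replies: Std1→W; Std2→Z; Std3→V; Std4→X; Std5→W.
Only (Std2, Z) has each player best-responding; Nash payoffs (17, 13).
Orbyt earns 13 sequentially versus 13 at the Nash outcome: unchanged.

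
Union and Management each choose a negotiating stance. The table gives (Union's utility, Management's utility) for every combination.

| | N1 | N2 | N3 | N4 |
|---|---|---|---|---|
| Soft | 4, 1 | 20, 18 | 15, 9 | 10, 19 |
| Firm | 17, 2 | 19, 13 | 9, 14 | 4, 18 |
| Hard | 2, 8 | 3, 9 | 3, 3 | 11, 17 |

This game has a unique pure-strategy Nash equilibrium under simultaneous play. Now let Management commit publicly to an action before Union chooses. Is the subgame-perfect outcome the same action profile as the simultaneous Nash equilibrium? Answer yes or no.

Backward induction with Management moving first.
- N1: BR = Firm, leader payoff 2.
- N2: BR = Soft, leader payoff 18.
- N3: BR = Soft, leader payoff 9.
- N4: BR = Hard, leader payoff 17.
Management's induced payoffs are 2, 18, 9, 17, so Management commits to N2. Subgame-perfect outcome: (Soft, N2) with payoffs (20, 18).
Now find the simultaneous Nash equilibrium.
Union's best replies: N1→Firm; N2→Soft; N3→Soft; N4→Hard.
Management's best replies: Soft→N4; Firm→N4; Hard→N4.
The unique mutual best reply is (Hard, N4), giving (11, 17).
Sequential outcome (Soft, N2) differs from the Nash profile (Hard, N4).

no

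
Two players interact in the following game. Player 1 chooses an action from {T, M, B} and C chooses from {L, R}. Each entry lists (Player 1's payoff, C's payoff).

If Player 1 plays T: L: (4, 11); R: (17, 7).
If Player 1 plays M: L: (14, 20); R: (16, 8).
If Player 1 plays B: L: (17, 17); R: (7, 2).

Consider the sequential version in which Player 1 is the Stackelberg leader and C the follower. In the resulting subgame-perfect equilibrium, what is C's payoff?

Solve by backward induction (Player 1 leads).
- T: BR = L, leader payoff 4.
- M: BR = L, leader payoff 14.
- B: BR = L, leader payoff 17.
Among 4, 14, 17, the best is 17 at B. Subgame-perfect outcome: (B, L) with payoffs (17, 17).

17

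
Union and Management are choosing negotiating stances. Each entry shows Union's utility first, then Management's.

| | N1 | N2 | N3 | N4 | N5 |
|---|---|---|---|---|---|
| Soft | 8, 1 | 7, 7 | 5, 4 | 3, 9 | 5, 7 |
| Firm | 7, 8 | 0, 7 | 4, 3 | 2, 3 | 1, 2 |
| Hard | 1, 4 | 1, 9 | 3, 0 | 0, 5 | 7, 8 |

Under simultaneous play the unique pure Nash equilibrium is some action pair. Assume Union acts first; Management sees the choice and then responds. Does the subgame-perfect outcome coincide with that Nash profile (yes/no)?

no

Management best-responds to each possible Union move:
- Soft: BR = N4, leader payoff 3.
- Firm: BR = N1, leader payoff 7.
- Hard: BR = N2, leader payoff 1.
Among 3, 7, 1, the best is 7 at Firm. Subgame-perfect outcome: (Firm, N1) with payoffs (7, 8).
For the simultaneous game, intersect best replies.
Union's best replies: N1→Soft; N2→Soft; N3→Soft; N4→Soft; N5→Hard.
Management's best replies: Soft→N4; Firm→N1; Hard→N2.
Only (Soft, N4) has each player best-responding; Nash payoffs (3, 9).
Sequential outcome (Firm, N1) differs from the Nash profile (Soft, N4).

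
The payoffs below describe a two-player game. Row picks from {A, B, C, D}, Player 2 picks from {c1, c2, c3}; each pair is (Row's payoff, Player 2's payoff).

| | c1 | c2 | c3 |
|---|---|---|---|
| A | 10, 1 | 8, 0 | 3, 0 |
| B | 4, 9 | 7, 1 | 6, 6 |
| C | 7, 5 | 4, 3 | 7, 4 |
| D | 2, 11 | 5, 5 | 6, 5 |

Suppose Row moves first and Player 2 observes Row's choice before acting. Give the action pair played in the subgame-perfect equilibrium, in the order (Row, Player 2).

(A, c1)

Backward induction with Row moving first.
- A: BR = c1, leader payoff 10.
- B: BR = c1, leader payoff 4.
- C: BR = c1, leader payoff 7.
- D: BR = c1, leader payoff 2.
Among 10, 4, 7, 2, the best is 10 at A. Subgame-perfect outcome: (A, c1) with payoffs (10, 1).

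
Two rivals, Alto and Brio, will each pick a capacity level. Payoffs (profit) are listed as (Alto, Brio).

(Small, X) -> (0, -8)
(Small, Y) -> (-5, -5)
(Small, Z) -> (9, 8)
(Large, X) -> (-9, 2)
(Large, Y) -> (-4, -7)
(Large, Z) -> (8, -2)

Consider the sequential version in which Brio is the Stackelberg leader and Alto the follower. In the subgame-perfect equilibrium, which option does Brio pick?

Z

Work backward from Alto's decision.
- X: BR = Small, leader payoff -8.
- Y: BR = Large, leader payoff -7.
- Z: BR = Small, leader payoff 8.
Maximizing over -8, -7, 8, Brio chooses Z. Subgame-perfect outcome: (Small, Z) with payoffs (9, 8).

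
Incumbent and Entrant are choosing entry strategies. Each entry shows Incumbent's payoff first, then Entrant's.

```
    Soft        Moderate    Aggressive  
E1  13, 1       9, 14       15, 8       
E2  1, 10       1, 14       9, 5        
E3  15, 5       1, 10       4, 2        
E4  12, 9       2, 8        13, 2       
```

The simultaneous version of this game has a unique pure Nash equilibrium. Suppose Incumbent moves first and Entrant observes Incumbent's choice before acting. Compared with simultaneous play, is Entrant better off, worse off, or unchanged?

Backward induction with Incumbent moving first.
- E1 → Entrant plays Moderate (best of 1, 14, 8); Incumbent gets 9.
- E2 → Entrant plays Moderate (best of 10, 14, 5); Incumbent gets 1.
- E3 → Entrant plays Moderate (best of 5, 10, 2); Incumbent gets 1.
- E4 → Entrant plays Soft (best of 9, 8, 2); Incumbent gets 12.
Incumbent's induced payoffs are 9, 1, 1, 12, so Incumbent commits to E4. Subgame-perfect outcome: (E4, Soft) with payoffs (12, 9).
Under simultaneous play:
Incumbent's best replies: Soft→E3; Moderate→E1; Aggressive→E1.
Entrant's best replies: E1→Moderate; E2→Moderate; E3→Moderate; E4→Soft.
The unique mutual best reply is (E1, Moderate), giving (9, 14).
Entrant earns 9 sequentially versus 14 at the Nash outcome: worse off.

worse off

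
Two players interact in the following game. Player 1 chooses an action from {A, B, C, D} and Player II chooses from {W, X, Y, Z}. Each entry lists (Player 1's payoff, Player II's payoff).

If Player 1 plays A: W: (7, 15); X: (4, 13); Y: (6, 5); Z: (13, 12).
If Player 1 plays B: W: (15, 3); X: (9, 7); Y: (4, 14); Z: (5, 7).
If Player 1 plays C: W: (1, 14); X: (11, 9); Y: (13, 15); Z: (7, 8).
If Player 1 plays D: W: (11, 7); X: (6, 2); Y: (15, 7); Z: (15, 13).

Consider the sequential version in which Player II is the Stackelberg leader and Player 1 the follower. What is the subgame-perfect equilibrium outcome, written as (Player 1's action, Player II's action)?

(D, Z)

Work backward from Player 1's decision.
- W: Player 1 compares 7, 15, 1, 11 and picks B; Player II would get 3.
- X: Player 1 compares 4, 9, 11, 6 and picks C; Player II would get 9.
- Y: Player 1 compares 6, 4, 13, 15 and picks D; Player II would get 7.
- Z: Player 1 compares 13, 5, 7, 15 and picks D; Player II would get 13.
Player II's induced payoffs are 3, 9, 7, 13, so Player II commits to Z. Subgame-perfect outcome: (D, Z) with payoffs (15, 13).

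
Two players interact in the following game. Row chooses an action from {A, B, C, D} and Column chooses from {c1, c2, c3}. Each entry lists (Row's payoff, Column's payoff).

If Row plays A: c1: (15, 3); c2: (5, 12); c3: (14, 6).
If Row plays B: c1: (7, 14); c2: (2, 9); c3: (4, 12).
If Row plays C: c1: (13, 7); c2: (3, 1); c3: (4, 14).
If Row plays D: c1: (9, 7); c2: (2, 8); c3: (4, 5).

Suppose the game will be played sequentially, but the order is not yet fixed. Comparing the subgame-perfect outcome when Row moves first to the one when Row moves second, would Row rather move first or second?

If Row leads: Column's best replies are A→c2, B→c1, C→c3, D→c2; Row's induced payoffs 5, 7, 4, 2; outcome (B, c1), payoffs (7, 14).
If Column leads: Row's best replies are c1→A, c2→A, c3→A; Column's induced payoffs 3, 12, 6; outcome (A, c2), payoffs (5, 12).
Row gets 7 moving first and 5 moving second, so Row prefers to move first.

first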